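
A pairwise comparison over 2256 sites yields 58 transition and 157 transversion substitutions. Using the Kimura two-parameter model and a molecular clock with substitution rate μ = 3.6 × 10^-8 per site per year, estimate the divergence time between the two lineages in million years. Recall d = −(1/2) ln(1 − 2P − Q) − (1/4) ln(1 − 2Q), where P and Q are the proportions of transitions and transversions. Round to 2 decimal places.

P = 58/2256 ≈ 0.025709 and Q = 157/2256 ≈ 0.069592.
Under the Kimura two-parameter model, d = −½ ln(1 − 2P − Q) − ¼ ln(1 − 2Q).
1 − 2P − Q = 0.87899, giving −½ ln(0.87899) = 0.064491.
1 − 2Q = 0.860816, giving −¼ ln(0.860816) = 0.037469.
d = 0.064491 + 0.037469 = 0.101960.
Under a molecular clock d = 2μt, so t = d/(2μ) = 0.101960 / (2 × 3.6 × 10^-8) = 1.42 million years.

1.42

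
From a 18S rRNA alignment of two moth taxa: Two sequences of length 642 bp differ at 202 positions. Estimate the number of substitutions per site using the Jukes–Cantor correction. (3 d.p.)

p = 202/642 ≈ 0.314642.
d = −(3/4) ln(1 − 4p/3) = −0.75 ln(1 − 0.419523) = −0.75 ln(0.580477)
  = −0.75 × (-0.543905) = 0.407929 substitutions/site.

0.408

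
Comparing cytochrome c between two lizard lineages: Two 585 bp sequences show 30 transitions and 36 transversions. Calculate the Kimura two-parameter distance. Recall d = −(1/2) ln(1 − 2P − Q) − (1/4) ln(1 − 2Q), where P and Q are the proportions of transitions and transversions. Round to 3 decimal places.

P = 30/585 ≈ 0.051282 and Q = 36/585 ≈ 0.061538.
Under the Kimura two-parameter model, d = −½ ln(1 − 2P − Q) − ¼ ln(1 − 2Q).
1 − 2P − Q = 0.835898, giving −½ ln(0.835898) = 0.089624.
1 − 2Q = 0.876924, giving −¼ ln(0.876924) = 0.032834.
d = 0.089624 + 0.032834 = 0.122458.

0.122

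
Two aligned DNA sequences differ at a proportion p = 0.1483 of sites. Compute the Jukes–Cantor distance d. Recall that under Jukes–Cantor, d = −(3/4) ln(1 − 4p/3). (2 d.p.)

0.17

d = −(3/4) ln(1 − 4p/3) = −0.75 ln(1 − 0.197733) = −0.75 ln(0.802267)
  = −0.75 × (-0.220314) = 0.165236 substitutions/site.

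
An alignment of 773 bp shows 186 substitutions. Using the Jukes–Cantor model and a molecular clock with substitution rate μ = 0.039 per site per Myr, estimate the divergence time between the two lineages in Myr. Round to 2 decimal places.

p = 186/773 ≈ 0.240621.
d = −(3/4) ln(1 − 4p/3) = −0.75 ln(1 − 0.320828) = −0.75 ln(0.679172)
  = −0.75 × (-0.386881) = 0.290161 substitutions/site.
Under a molecular clock d = 2μt, so t = d/(2μ) = 0.290161 / (2 × 0.039) = 3.72 Myr.

3.72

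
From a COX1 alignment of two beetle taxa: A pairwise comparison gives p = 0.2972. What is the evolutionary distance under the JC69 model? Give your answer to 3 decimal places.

0.378

d = −(3/4) ln(1 − 4p/3) = −0.75 ln(1 − 0.396267) = −0.75 ln(0.603733)
  = −0.75 × (-0.504623) = 0.378467 substitutions/site.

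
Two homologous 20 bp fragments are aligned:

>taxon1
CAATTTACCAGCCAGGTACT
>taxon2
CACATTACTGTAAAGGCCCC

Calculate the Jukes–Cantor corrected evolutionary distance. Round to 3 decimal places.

The sequences differ at 10 of 20 sites (3, 4, 9, 10, 11, 12, 13, 17, 18, 20), so p = 10/20 = 0.5.
d = −(3/4) ln(1 − 4p/3) = −0.75 ln(1 − 0.666667) = −0.75 ln(0.333333)
  = −0.75 × (-1.098613) = 0.823960 substitutions/site.

0.824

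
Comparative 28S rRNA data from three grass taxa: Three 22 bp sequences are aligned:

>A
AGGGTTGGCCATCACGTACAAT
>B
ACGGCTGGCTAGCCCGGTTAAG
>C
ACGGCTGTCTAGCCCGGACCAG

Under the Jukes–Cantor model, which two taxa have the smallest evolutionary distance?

B and C

A–B: 9/22 differ, p = 0.409, d = 0.591.
A–C: 9/22 differ, p = 0.409, d = 0.591.
B–C: 4/22 differ, p = 0.182, d = 0.208.
The smallest distance is between B and C.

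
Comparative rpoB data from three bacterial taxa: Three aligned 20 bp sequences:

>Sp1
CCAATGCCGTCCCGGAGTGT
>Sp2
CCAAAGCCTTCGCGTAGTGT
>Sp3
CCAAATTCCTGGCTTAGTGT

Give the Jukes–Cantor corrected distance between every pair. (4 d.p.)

d(Sp1,Sp2) = 0.2326, d(Sp1,Sp3) = 0.5716, d(Sp2,Sp3) = 0.3041

Sp1–Sp2: 4/20 sites differ → p = 0.2, d = −0.75 ln(1 − 0.266667) = 0.232617 ≈ 0.2326.
Sp1–Sp3: 8/20 sites differ → p = 0.4, d = −0.75 ln(1 − 0.533333) = 0.571605 ≈ 0.5716.
Sp2–Sp3: 5/20 sites differ → p = 0.25, d = −0.75 ln(1 − 0.333333) = 0.304098 ≈ 0.3041.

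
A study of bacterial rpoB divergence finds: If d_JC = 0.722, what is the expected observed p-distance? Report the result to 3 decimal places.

p = (3/4)(1 − e^(−4d/3)) = 0.75 × (1 − e^(-0.962667)) = 0.75 × (1 − 0.381873) = 0.463595.

0.464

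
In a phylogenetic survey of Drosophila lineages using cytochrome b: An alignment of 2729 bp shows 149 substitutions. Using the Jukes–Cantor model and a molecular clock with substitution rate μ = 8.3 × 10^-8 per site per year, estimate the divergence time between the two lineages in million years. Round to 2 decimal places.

0.34

p = 149/2729 ≈ 0.054599.
d = −(3/4) ln(1 − 4p/3) = −0.75 ln(1 − 0.072799) = −0.75 ln(0.927201)
  = −0.75 × (-0.075585) = 0.056689 substitutions/site.
Under a molecular clock d = 2μt, so t = d/(2μ) = 0.056689 / (2 × 8.3 × 10^-8) = 0.34 million years.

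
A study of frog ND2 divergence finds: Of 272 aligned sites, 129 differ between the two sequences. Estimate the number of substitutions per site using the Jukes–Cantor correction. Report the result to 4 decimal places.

p = 129/272 ≈ 0.474265.
d = −(3/4) ln(1 − 4p/3) = −0.75 ln(1 − 0.632353) = −0.75 ln(0.367647)
  = −0.75 × (-1.000632) = 0.750474 substitutions/site.

0.7505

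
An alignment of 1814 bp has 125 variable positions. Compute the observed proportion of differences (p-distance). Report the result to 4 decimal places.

0.0689

p = 125/1814 = 0.068908… ≈ 0.0689 (to 4 d.p.).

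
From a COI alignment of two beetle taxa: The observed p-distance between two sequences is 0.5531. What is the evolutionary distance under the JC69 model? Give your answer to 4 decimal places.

d = −(3/4) ln(1 − 4p/3) = −0.75 ln(1 − 0.737467) = −0.75 ln(0.262533)
  = −0.75 × (-1.337378) = 1.003034 substitutions/site.

1.0030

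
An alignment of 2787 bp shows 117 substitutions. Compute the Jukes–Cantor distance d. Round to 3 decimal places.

p = 117/2787 ≈ 0.041981.
d = −(3/4) ln(1 − 4p/3) = −0.75 ln(1 − 0.055975) = −0.75 ln(0.944025)
  = −0.75 × (-0.057603) = 0.043202 substitutions/site.

0.043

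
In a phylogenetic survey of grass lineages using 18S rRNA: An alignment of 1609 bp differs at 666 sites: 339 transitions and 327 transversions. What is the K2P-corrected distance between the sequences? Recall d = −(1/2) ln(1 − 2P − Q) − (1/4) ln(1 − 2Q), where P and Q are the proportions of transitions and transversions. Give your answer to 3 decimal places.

0.620

P = 339/1609 ≈ 0.21069 and Q = 327/1609 ≈ 0.203232.
Under the Kimura two-parameter model, d = −½ ln(1 − 2P − Q) − ¼ ln(1 − 2Q).
1 − 2P − Q = 0.375388, giving −½ ln(0.375388) = 0.489898.
1 − 2Q = 0.593536, giving −¼ ln(0.593536) = 0.130414.
d = 0.489898 + 0.130414 = 0.620312.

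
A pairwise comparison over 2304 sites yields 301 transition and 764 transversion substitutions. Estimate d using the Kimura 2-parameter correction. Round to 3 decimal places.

P = 301/2304 ≈ 0.130642 and Q = 764/2304 ≈ 0.331597.
Under the Kimura two-parameter model, d = −½ ln(1 − 2P − Q) − ¼ ln(1 − 2Q).
1 − 2P − Q = 0.407119, giving −½ ln(0.407119) = 0.449325.
1 − 2Q = 0.336806, giving −¼ ln(0.336806) = 0.272062.
d = 0.449325 + 0.272062 = 0.721387.

0.721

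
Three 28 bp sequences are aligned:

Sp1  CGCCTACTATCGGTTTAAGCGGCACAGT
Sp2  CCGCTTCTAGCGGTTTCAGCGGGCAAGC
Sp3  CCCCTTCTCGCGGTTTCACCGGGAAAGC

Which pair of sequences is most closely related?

Sp1–Sp2: 9/28 differ, p = 0.321, d = 0.420.
Sp1–Sp3: 9/28 differ, p = 0.321, d = 0.420.
Sp2–Sp3: 4/28 differ, p = 0.143, d = 0.158.
The smallest distance is between Sp2 and Sp3.

Sp2 and Sp3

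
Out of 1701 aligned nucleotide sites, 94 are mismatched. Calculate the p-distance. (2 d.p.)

0.06

p = 94/1701 = 0.055261… ≈ 0.06 (to 2 d.p.).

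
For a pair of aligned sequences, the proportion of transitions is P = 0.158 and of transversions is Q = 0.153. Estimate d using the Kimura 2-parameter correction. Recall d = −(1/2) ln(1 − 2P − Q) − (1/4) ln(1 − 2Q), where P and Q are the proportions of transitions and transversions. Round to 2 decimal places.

Under the Kimura two-parameter model, d = −½ ln(1 − 2P − Q) − ¼ ln(1 − 2Q).
1 − 2P − Q = 0.531, giving −½ ln(0.531) = 0.316497.
1 − 2Q = 0.694, giving −¼ ln(0.694) = 0.091321.
d = 0.316497 + 0.091321 = 0.407818.

0.41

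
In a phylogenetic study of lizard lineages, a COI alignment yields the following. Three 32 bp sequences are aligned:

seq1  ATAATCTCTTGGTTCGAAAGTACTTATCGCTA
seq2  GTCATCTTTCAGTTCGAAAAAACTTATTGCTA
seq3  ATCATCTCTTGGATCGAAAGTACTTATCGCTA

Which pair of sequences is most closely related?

seq1 and seq3

seq1–seq2: 8/32 differ, p = 0.250, d = 0.304.
seq1–seq3: 2/32 differ, p = 0.063, d = 0.065.
seq2–seq3: 8/32 differ, p = 0.250, d = 0.304.
The smallest distance is between seq1 and seq3.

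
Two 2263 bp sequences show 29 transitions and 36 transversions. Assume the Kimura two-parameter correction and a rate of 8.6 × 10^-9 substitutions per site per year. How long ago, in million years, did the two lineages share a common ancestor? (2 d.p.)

1.70

P = 29/2263 ≈ 0.012815 and Q = 36/2263 ≈ 0.015908.
Under the Kimura two-parameter model, d = −½ ln(1 − 2P − Q) − ¼ ln(1 − 2Q).
1 − 2P − Q = 0.958462, giving −½ ln(0.958462) = 0.021213.
1 − 2Q = 0.968184, giving −¼ ln(0.968184) = 0.008083.
d = 0.021213 + 0.008083 = 0.029296.
Under a molecular clock d = 2μt, so t = d/(2μ) = 0.029296 / (2 × 8.6 × 10^-9) = 1.70 million years.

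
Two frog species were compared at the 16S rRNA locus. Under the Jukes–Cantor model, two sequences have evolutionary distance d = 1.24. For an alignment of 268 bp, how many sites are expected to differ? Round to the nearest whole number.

163

Invert JC69: p = (3/4)(1 − e^(−4d/3)) = 0.75 × (1 − e^(-1.653333)) = 0.75 × (1 − 0.191411) = 0.606442.
Expected differing sites = pL ≈ 0.606442 × 268 = 162.526456 ≈ 163.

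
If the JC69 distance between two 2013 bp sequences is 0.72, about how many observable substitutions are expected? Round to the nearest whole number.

932

Invert JC69: p = (3/4)(1 − e^(−4d/3)) = 0.75 × (1 − e^(-0.96)) = 0.75 × (1 − 0.382893) = 0.462830.
Expected differing sites = pL ≈ 0.462830 × 2013 = 931.67679 ≈ 932.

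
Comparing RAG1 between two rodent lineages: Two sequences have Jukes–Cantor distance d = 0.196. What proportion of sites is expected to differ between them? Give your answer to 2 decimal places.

p = (3/4)(1 − e^(−4d/3)) = 0.75 × (1 − e^(-0.261333)) = 0.75 × (1 − 0.770024) = 0.172482.

0.17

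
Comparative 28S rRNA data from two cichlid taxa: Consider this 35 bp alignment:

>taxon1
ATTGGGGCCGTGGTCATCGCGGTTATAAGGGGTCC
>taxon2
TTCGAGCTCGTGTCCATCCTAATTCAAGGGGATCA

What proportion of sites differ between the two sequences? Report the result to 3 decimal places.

0.457

The sequences differ at 16 of 35 positions.
p = 16/35 = 0.457142… ≈ 0.457 (to 3 d.p.).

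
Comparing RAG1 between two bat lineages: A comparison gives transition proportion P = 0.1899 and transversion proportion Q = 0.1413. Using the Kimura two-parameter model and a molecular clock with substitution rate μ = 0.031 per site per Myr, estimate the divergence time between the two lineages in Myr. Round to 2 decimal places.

7.28

Under the Kimura two-parameter model, d = −½ ln(1 − 2P − Q) − ¼ ln(1 − 2Q).
1 − 2P − Q = 0.4789, giving −½ ln(0.4789) = 0.368132.
1 − 2Q = 0.7174, giving −¼ ln(0.7174) = 0.083030.
d = 0.368132 + 0.083030 = 0.451162.
Under a molecular clock d = 2μt, so t = d/(2μ) = 0.451162 / (2 × 0.031) = 7.28 Myr.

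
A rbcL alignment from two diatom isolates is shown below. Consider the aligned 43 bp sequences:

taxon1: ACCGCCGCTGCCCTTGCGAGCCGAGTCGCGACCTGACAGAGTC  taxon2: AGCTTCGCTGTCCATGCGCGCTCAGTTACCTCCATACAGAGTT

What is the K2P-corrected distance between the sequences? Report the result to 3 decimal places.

0.471

Of 43 sites, 6 differences are transitions and 9 are transversions, so P = 6/43 ≈ 0.139535 and Q = 9/43 ≈ 0.209302.
Under the Kimura two-parameter model, d = −½ ln(1 − 2P − Q) − ¼ ln(1 − 2Q).
1 − 2P − Q = 0.511628, giving −½ ln(0.511628) = 0.335079.
1 − 2Q = 0.581396, giving −¼ ln(0.581396) = 0.135581.
d = 0.335079 + 0.135581 = 0.470660.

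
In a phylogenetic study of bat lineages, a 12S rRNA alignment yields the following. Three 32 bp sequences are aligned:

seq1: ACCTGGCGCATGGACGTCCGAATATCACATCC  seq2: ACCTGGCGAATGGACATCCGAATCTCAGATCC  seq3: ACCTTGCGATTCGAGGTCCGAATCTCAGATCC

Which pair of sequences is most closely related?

seq1–seq2: 4/32 differ, p = 0.125, d = 0.137.
seq1–seq3: 7/32 differ, p = 0.219, d = 0.259.
seq2–seq3: 5/32 differ, p = 0.156, d = 0.175.
The smallest distance is between seq1 and seq2.

seq1 and seq2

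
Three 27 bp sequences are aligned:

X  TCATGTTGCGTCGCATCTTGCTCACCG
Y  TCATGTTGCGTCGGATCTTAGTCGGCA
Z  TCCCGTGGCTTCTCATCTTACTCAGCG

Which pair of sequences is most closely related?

X and Y

X–Y: 6/27 differ, p = 0.222, d = 0.264.
X–Z: 7/27 differ, p = 0.259, d = 0.318.
Y–Z: 9/27 differ, p = 0.333, d = 0.441.
The smallest distance is between X and Y.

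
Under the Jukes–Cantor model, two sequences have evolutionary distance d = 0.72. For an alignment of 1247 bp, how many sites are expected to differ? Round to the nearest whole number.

Invert JC69: p = (3/4)(1 − e^(−4d/3)) = 0.75 × (1 − e^(-0.96)) = 0.75 × (1 − 0.382893) = 0.462830.
Expected differing sites = pL ≈ 0.462830 × 1247 = 577.14901 ≈ 577.

577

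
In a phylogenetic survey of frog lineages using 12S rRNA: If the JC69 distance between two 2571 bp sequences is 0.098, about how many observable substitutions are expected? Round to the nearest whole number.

236

Invert JC69: p = (3/4)(1 − e^(−4d/3)) = 0.75 × (1 − e^(-0.130667)) = 0.75 × (1 − 0.877510) = 0.091868.
Expected differing sites = pL ≈ 0.091868 × 2571 = 236.192628 ≈ 236.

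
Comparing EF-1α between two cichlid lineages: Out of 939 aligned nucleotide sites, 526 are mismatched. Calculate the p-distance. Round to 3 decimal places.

0.560

p = 526/939 = 0.560170… ≈ 0.560 (to 3 d.p.).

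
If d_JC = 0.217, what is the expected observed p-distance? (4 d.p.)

0.1884

p = (3/4)(1 − e^(−4d/3)) = 0.75 × (1 − e^(-0.289333)) = 0.75 × (1 − 0.748763) = 0.188428.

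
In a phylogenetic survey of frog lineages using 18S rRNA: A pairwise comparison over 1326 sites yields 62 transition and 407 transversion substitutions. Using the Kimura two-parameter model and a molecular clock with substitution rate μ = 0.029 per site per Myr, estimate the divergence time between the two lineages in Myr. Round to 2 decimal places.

P = 62/1326 ≈ 0.046757 and Q = 407/1326 ≈ 0.306938.
Under the Kimura two-parameter model, d = −½ ln(1 − 2P − Q) − ¼ ln(1 − 2Q).
1 − 2P − Q = 0.599548, giving −½ ln(0.599548) = 0.255790.
1 − 2Q = 0.386124, giving −¼ ln(0.386124) = 0.237899.
d = 0.255790 + 0.237899 = 0.493689.
Under a molecular clock d = 2μt, so t = d/(2μ) = 0.493689 / (2 × 0.029) = 8.51 Myr.

8.51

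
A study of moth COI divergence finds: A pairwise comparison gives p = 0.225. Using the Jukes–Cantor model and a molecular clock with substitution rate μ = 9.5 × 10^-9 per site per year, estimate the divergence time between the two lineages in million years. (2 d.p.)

14.08

d = −(3/4) ln(1 − 4p/3) = −0.75 ln(1 − 0.3) = −0.75 ln(0.7)
  = −0.75 × (-0.356675) = 0.267506 substitutions/site.
Under a molecular clock d = 2μt, so t = d/(2μ) = 0.267506 / (2 × 9.5 × 10^-9) = 14.08 million years.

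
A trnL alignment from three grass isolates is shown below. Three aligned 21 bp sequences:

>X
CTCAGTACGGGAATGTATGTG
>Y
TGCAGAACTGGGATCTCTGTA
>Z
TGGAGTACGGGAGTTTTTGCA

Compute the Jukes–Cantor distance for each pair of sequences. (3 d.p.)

X–Y: 8/21 sites differ → p ≈ 0.380952, d = −0.75 ln(1 − 0.507936) = 0.531860 ≈ 0.532.
X–Z: 8/21 sites differ → p ≈ 0.380952, d = −0.75 ln(1 − 0.507936) = 0.531860 ≈ 0.532.
Y–Z: 8/21 sites differ → p ≈ 0.380952, d = −0.75 ln(1 − 0.507936) = 0.531860 ≈ 0.532.

d(X,Y) = 0.532, d(X,Z) = 0.532, d(Y,Z) = 0.532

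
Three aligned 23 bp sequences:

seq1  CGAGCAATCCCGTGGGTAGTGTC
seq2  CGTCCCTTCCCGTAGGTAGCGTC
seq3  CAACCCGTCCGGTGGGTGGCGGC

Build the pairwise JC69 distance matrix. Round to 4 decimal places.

d(seq1,seq2) = 0.3206, d(seq1,seq3) = 0.4674, d(seq2,seq3) = 0.3904

seq1–seq2: 6/23 sites differ → p ≈ 0.26087, d = −0.75 ln(1 − 0.347827) = 0.320584 ≈ 0.3206.
seq1–seq3: 8/23 sites differ → p ≈ 0.347826, d = −0.75 ln(1 − 0.463768) = 0.467391 ≈ 0.4674.
seq2–seq3: 7/23 sites differ → p ≈ 0.304348, d = −0.75 ln(1 − 0.405797) = 0.390401 ≈ 0.3904.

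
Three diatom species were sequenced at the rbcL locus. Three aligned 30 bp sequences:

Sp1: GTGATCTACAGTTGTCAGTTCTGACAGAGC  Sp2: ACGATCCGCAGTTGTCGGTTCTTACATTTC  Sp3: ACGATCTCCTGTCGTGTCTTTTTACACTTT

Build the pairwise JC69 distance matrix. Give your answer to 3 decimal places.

Sp1–Sp2: 9/30 sites differ → p = 0.3, d = −0.75 ln(1 − 0.4) = 0.383119 ≈ 0.383.
Sp1–Sp3: 14/30 sites differ → p ≈ 0.466667, d = −0.75 ln(1 − 0.622223) = 0.730088 ≈ 0.730.
Sp2–Sp3: 10/30 sites differ → p ≈ 0.333333, d = −0.75 ln(1 − 0.444444) = 0.440839 ≈ 0.441.

d(Sp1,Sp2) = 0.383, d(Sp1,Sp3) = 0.730, d(Sp2,Sp3) = 0.441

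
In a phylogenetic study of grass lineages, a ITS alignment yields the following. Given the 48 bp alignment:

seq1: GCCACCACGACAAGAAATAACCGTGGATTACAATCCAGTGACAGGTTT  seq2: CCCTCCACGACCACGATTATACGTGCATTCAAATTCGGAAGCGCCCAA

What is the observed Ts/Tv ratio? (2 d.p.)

Transitions are A↔G and C↔T; transversions are all other mismatches.
Transitions: 7. Transversions: 15.
R = 7/15 = 0.466666… ≈ 0.47 (to 2 d.p.).

0.47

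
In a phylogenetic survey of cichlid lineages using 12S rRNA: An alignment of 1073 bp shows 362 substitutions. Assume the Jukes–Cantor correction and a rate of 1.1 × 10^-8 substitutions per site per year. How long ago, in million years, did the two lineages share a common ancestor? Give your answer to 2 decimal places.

20.37

p = 362/1073 ≈ 0.337372.
d = −(3/4) ln(1 − 4p/3) = −0.75 ln(1 − 0.449829) = −0.75 ln(0.550171)
  = −0.75 × (-0.597526) = 0.448145 substitutions/site.
Under a molecular clock d = 2μt, so t = d/(2μ) = 0.448145 / (2 × 1.1 × 10^-8) = 20.37 million years.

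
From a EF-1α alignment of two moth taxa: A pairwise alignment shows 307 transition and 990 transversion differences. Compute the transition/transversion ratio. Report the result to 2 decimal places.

0.31

R = 307/990 = 0.310101… ≈ 0.31 (to 2 d.p.).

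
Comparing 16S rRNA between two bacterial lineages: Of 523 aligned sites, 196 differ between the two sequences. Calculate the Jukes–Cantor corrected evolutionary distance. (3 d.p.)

p = 196/523 ≈ 0.374761.
d = −(3/4) ln(1 − 4p/3) = −0.75 ln(1 − 0.499681) = −0.75 ln(0.500319)
  = −0.75 × (-0.692509) = 0.519382 substitutions/site.

0.519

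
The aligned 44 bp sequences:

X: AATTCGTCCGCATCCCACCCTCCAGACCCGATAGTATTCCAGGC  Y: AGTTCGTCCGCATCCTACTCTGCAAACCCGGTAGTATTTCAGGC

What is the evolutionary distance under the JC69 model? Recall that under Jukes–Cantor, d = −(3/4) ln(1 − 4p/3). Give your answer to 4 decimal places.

The sequences differ at 7 of 44 sites (2, 16, 19, 22, 25, 31, 39), so p = 7/44 ≈ 0.159091.
d = −(3/4) ln(1 − 4p/3) = −0.75 ln(1 − 0.212121) = −0.75 ln(0.787879)
  = −0.75 × (-0.238411) = 0.178808 substitutions/site.

0.1788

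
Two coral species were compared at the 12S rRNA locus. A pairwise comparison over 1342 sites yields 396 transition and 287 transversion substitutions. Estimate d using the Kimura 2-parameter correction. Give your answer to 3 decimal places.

P = 396/1342 ≈ 0.295082 and Q = 287/1342 ≈ 0.21386.
Under the Kimura two-parameter model, d = −½ ln(1 − 2P − Q) − ¼ ln(1 − 2Q).
1 − 2P − Q = 0.195976, giving −½ ln(0.195976) = 0.814882.
1 − 2Q = 0.57228, giving −¼ ln(0.57228) = 0.139532.
d = 0.814882 + 0.139532 = 0.954414.

0.954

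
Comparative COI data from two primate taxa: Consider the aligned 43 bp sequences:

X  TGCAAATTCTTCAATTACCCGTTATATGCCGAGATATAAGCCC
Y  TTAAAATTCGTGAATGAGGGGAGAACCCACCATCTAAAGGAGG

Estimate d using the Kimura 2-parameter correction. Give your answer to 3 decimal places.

1.376

Of 43 sites, 2 differences are transitions and 21 are transversions, so P = 2/43 ≈ 0.046512 and Q = 21/43 ≈ 0.488372.
Under the Kimura two-parameter model, d = −½ ln(1 − 2P − Q) − ¼ ln(1 − 2Q).
1 − 2P − Q = 0.418604, giving −½ ln(0.418604) = 0.435415.
1 − 2Q = 0.023256, giving −¼ ln(0.023256) = 0.940298.
d = 0.435415 + 0.940298 = 1.375713.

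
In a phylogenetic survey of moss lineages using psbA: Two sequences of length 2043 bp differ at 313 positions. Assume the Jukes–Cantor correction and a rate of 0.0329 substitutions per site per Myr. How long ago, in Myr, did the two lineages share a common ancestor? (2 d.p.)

p = 313/2043 ≈ 0.153206.
d = −(3/4) ln(1 − 4p/3) = −0.75 ln(1 − 0.204275) = −0.75 ln(0.795725)
  = −0.75 × (-0.228502) = 0.171377 substitutions/site.
Under a molecular clock d = 2μt, so t = d/(2μ) = 0.171377 / (2 × 0.0329) = 2.60 Myr.

2.60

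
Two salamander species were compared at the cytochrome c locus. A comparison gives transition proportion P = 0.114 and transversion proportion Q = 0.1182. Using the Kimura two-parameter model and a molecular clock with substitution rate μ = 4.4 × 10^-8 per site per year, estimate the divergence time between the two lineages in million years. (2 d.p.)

3.18

Under the Kimura two-parameter model, d = −½ ln(1 − 2P − Q) − ¼ ln(1 − 2Q).
1 − 2P − Q = 0.6538, giving −½ ln(0.6538) = 0.212477.
1 − 2Q = 0.7636, giving −¼ ln(0.7636) = 0.067428.
d = 0.212477 + 0.067428 = 0.279905.
Under a molecular clock d = 2μt, so t = d/(2μ) = 0.279905 / (2 × 4.4 × 10^-8) = 3.18 million years.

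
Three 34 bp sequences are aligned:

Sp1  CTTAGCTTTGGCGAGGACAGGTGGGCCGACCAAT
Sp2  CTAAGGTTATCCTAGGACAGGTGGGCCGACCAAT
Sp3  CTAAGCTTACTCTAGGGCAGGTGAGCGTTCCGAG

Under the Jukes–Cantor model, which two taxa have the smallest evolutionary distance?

Sp1–Sp2: 6/34 differ, p = 0.176, d = 0.201.
Sp1–Sp3: 12/34 differ, p = 0.353, d = 0.477.
Sp2–Sp3: 10/34 differ, p = 0.294, d = 0.373.
The smallest distance is between Sp1 and Sp2.

Sp1 and Sp2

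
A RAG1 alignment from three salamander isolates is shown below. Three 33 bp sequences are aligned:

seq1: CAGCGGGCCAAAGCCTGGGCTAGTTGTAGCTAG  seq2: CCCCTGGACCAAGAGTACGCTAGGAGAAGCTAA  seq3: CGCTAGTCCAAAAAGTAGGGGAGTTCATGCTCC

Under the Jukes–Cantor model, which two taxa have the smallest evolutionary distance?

seq1 and seq2

seq1–seq2: 13/33 differ, p = 0.394, d = 0.559.
seq1–seq3: 16/33 differ, p = 0.485, d = 0.780.
seq2–seq3: 16/33 differ, p = 0.485, d = 0.780.
The smallest distance is between seq1 and seq2.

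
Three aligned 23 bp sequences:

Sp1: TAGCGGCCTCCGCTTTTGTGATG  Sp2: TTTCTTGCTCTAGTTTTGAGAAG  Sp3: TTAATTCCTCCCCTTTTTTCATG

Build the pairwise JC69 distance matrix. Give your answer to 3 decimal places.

d(Sp1,Sp2) = 0.650, d(Sp1,Sp3) = 0.467, d(Sp2,Sp3) = 0.650

Sp1–Sp2: 10/23 sites differ → p ≈ 0.434783, d = −0.75 ln(1 − 0.579711) = 0.650110 ≈ 0.650.
Sp1–Sp3: 8/23 sites differ → p ≈ 0.347826, d = −0.75 ln(1 − 0.463768) = 0.467391 ≈ 0.467.
Sp2–Sp3: 10/23 sites differ → p ≈ 0.434783, d = −0.75 ln(1 − 0.579711) = 0.650110 ≈ 0.650.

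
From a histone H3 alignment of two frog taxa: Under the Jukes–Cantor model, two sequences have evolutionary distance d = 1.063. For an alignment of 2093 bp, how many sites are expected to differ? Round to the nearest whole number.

1189

Invert JC69: p = (3/4)(1 − e^(−4d/3)) = 0.75 × (1 − e^(-1.417333)) = 0.75 × (1 − 0.242360) = 0.568230.
Expected differing sites = pL ≈ 0.568230 × 2093 = 1189.30539 ≈ 1189.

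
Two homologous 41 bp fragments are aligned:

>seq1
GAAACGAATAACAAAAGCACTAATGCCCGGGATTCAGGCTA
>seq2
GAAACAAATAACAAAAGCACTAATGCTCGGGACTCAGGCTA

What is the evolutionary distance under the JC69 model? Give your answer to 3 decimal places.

0.077

The sequences differ at 3 of 41 sites (6, 27, 33), so p = 3/41 ≈ 0.073171.
d = −(3/4) ln(1 − 4p/3) = −0.75 ln(1 − 0.097561) = −0.75 ln(0.902439)
  = −0.75 × (-0.102654) = 0.076991 substitutions/site.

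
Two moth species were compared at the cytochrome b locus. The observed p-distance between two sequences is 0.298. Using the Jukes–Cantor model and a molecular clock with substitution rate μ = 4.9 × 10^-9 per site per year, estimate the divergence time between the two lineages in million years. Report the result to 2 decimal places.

d = −(3/4) ln(1 − 4p/3) = −0.75 ln(1 − 0.397333) = −0.75 ln(0.602667)
  = −0.75 × (-0.506390) = 0.379793 substitutions/site.
Under a molecular clock d = 2μt, so t = d/(2μ) = 0.379793 / (2 × 4.9 × 10^-9) = 38.75 million years.

38.75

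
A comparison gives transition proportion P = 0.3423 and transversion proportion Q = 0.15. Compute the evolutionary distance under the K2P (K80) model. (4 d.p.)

Under the Kimura two-parameter model, d = −½ ln(1 − 2P − Q) − ¼ ln(1 − 2Q).
1 − 2P − Q = 0.1654, giving −½ ln(0.1654) = 0.899694.
1 − 2Q = 0.7, giving −¼ ln(0.7) = 0.089169.
d = 0.899694 + 0.089169 = 0.988863.

0.9889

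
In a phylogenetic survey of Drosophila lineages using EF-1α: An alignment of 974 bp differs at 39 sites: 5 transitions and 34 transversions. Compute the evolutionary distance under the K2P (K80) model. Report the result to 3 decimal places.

P = 5/974 ≈ 0.005133 and Q = 34/974 ≈ 0.034908.
Under the Kimura two-parameter model, d = −½ ln(1 − 2P − Q) − ¼ ln(1 − 2Q).
1 − 2P − Q = 0.954826, giving −½ ln(0.954826) = 0.023113.
1 − 2Q = 0.930184, giving −¼ ln(0.930184) = 0.018093.
d = 0.023113 + 0.018093 = 0.041206.

0.041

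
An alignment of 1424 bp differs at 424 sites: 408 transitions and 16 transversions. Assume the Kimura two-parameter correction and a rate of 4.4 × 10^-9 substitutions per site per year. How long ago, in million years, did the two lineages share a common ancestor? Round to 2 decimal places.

P = 408/1424 ≈ 0.286517 and Q = 16/1424 ≈ 0.011236.
Under the Kimura two-parameter model, d = −½ ln(1 − 2P − Q) − ¼ ln(1 − 2Q).
1 − 2P − Q = 0.41573, giving −½ ln(0.41573) = 0.438860.
1 − 2Q = 0.977528, giving −¼ ln(0.977528) = 0.005682.
d = 0.438860 + 0.005682 = 0.444542.
Under a molecular clock d = 2μt, so t = d/(2μ) = 0.444542 / (2 × 4.4 × 10^-9) = 50.52 million years.

50.52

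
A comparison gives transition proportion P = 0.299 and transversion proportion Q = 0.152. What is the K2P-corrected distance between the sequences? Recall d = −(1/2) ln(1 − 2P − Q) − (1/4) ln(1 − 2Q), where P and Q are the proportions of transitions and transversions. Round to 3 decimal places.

Under the Kimura two-parameter model, d = −½ ln(1 − 2P − Q) − ¼ ln(1 − 2Q).
1 − 2P − Q = 0.25, giving −½ ln(0.25) = 0.693147.
1 − 2Q = 0.696, giving −¼ ln(0.696) = 0.090601.
d = 0.693147 + 0.090601 = 0.783748.

0.784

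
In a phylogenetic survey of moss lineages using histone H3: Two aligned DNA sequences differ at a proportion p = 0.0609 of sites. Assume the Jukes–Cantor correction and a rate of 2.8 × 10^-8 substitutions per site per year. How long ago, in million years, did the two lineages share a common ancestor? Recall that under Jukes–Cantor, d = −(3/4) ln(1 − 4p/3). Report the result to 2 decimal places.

1.13

d = −(3/4) ln(1 − 4p/3) = −0.75 ln(1 − 0.0812) = −0.75 ln(0.9188)
  = −0.75 × (-0.084687) = 0.063515 substitutions/site.
Under a molecular clock d = 2μt, so t = d/(2μ) = 0.063515 / (2 × 2.8 × 10^-8) = 1.13 million years.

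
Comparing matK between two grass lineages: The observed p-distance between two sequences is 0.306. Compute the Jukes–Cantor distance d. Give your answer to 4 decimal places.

0.3932

d = −(3/4) ln(1 − 4p/3) = −0.75 ln(1 − 0.408) = −0.75 ln(0.592)
  = −0.75 × (-0.524249) = 0.393187 substitutions/site.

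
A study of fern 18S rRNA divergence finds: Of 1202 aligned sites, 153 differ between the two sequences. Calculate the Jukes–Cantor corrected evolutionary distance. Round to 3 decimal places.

0.139

p = 153/1202 ≈ 0.127288.
d = −(3/4) ln(1 − 4p/3) = −0.75 ln(1 − 0.169717) = −0.75 ln(0.830283)
  = −0.75 × (-0.185989) = 0.139492 substitutions/site.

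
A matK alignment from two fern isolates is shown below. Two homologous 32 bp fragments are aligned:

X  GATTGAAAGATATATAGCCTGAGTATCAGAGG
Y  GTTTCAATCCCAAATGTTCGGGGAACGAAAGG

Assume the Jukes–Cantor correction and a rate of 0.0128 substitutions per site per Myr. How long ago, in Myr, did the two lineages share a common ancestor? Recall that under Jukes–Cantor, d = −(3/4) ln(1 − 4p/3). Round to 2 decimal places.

32.19

The sequences differ at 16 of 32 sites, so p = 16/32 = 0.5.
d = −(3/4) ln(1 − 4p/3) = −0.75 ln(1 − 0.666667) = −0.75 ln(0.333333)
  = −0.75 × (-1.098613) = 0.823960 substitutions/site.
Under a molecular clock d = 2μt, so t = d/(2μ) = 0.823960 / (2 × 0.0128) = 32.19 Myr.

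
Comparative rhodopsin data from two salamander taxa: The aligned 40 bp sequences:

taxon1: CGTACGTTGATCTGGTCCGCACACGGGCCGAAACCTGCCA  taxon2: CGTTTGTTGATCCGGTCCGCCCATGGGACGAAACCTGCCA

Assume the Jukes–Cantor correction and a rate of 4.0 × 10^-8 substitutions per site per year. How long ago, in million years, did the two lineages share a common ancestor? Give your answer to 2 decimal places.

The sequences differ at 6 of 40 sites (4, 5, 13, 21, 24, 28), so p = 6/40 = 0.15.
d = −(3/4) ln(1 − 4p/3) = −0.75 ln(1 − 0.2) = −0.75 ln(0.8)
  = −0.75 × (-0.223144) = 0.167358 substitutions/site.
Under a molecular clock d = 2μt, so t = d/(2μ) = 0.167358 / (2 × 4.0 × 10^-8) = 2.09 million years.

2.09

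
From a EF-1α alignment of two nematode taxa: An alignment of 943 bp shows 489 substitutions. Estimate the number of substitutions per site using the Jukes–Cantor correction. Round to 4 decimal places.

p = 489/943 ≈ 0.518558.
d = −(3/4) ln(1 − 4p/3) = −0.75 ln(1 − 0.691411) = −0.75 ln(0.308589)
  = −0.75 × (-1.175745) = 0.881809 substitutions/site.

0.8818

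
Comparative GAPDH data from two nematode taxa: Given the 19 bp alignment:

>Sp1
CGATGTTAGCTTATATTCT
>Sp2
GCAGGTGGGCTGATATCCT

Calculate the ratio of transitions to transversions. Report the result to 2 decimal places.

0.40

Transitions are A↔G and C↔T; transversions are all other mismatches.
Transitions: 2. Transversions: 5.
R = 2/5 = 0.40.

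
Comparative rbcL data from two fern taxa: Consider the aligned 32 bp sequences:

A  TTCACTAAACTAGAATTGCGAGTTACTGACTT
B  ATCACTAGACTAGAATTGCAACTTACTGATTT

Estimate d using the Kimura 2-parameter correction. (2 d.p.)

0.18

Of 32 sites, 3 differences are transitions and 2 are transversions, so P = 3/32 = 0.09375 and Q = 2/32 = 0.0625.
Under the Kimura two-parameter model, d = −½ ln(1 − 2P − Q) − ¼ ln(1 − 2Q).
1 − 2P − Q = 0.75, giving −½ ln(0.75) = 0.143841.
1 − 2Q = 0.875, giving −¼ ln(0.875) = 0.033383.
d = 0.143841 + 0.033383 = 0.177224.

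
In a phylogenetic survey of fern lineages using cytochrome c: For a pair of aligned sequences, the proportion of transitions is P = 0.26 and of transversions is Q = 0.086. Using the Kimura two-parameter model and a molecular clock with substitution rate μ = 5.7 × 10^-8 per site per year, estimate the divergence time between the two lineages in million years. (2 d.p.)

4.50

Under the Kimura two-parameter model, d = −½ ln(1 − 2P − Q) − ¼ ln(1 − 2Q).
1 − 2P − Q = 0.394, giving −½ ln(0.394) = 0.465702.
1 − 2Q = 0.828, giving −¼ ln(0.828) = 0.047186.
d = 0.465702 + 0.047186 = 0.512888.
Under a molecular clock d = 2μt, so t = d/(2μ) = 0.512888 / (2 × 5.7 × 10^-8) = 4.50 million years.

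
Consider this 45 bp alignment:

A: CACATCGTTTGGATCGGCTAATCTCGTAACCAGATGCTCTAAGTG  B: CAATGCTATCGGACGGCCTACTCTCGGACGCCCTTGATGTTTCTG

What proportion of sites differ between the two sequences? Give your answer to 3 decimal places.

The sequences differ at 21 of 45 positions.
p = 21/45 = 0.466666… ≈ 0.467 (to 3 d.p.).

0.467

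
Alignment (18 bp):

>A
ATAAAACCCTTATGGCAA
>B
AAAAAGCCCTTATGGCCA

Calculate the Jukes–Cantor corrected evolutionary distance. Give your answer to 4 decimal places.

0.1885

The sequences differ at 3 of 18 sites (2, 6, 17), so p = 3/18 ≈ 0.166667.
d = −(3/4) ln(1 − 4p/3) = −0.75 ln(1 − 0.222223) = −0.75 ln(0.777777)
  = −0.75 × (-0.251315) = 0.188486 substitutions/site.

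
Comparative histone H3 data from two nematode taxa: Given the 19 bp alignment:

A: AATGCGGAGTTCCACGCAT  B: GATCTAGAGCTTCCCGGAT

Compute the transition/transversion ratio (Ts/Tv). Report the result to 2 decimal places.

1.67

Transitions are A↔G and C↔T; transversions are all other mismatches.
Transitions: 5. Transversions: 3.
R = 5/3 = 1.666666… ≈ 1.67 (to 2 d.p.).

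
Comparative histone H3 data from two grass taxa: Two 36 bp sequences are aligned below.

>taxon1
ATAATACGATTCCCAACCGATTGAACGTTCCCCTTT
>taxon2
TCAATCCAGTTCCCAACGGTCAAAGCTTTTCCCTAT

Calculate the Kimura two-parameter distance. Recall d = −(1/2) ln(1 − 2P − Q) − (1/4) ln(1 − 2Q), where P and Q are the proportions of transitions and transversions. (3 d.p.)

0.561

Of 36 sites, 7 differences are transitions and 7 are transversions, so P = 7/36 ≈ 0.194444 and Q = 7/36 ≈ 0.194444.
Under the Kimura two-parameter model, d = −½ ln(1 − 2P − Q) − ¼ ln(1 − 2Q).
1 − 2P − Q = 0.416668, giving −½ ln(0.416668) = 0.437733.
1 − 2Q = 0.611112, giving −¼ ln(0.611112) = 0.123119.
d = 0.437733 + 0.123119 = 0.560852.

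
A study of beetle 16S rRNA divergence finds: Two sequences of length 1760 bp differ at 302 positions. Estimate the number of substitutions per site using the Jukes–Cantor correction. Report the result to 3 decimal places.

p = 302/1760 ≈ 0.171591.
d = −(3/4) ln(1 − 4p/3) = −0.75 ln(1 − 0.228788) = −0.75 ln(0.771212)
  = −0.75 × (-0.259792) = 0.194844 substitutions/site.

0.195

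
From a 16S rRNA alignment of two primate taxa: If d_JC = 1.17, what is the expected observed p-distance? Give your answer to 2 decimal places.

p = (3/4)(1 − e^(−4d/3)) = 0.75 × (1 − e^(-1.56)) = 0.75 × (1 − 0.210136) = 0.592398.

0.59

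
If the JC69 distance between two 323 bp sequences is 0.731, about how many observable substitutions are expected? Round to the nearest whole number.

Invert JC69: p = (3/4)(1 − e^(−4d/3)) = 0.75 × (1 − e^(-0.974667)) = 0.75 × (1 − 0.377318) = 0.467012.
Expected differing sites = pL ≈ 0.467012 × 323 = 150.844876 ≈ 151.

151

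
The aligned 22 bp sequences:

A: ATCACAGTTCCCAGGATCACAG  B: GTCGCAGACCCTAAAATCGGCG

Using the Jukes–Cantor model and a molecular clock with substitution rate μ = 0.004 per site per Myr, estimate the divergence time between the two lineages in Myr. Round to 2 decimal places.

The sequences differ at 10 of 22 sites (1, 4, 8, 9, 12, 14, 15, 19, 20, 21), so p = 10/22 ≈ 0.454545.
d = −(3/4) ln(1 − 4p/3) = −0.75 ln(1 − 0.60606) = −0.75 ln(0.39394)
  = −0.75 × (-0.931557) = 0.698668 substitutions/site.
Under a molecular clock d = 2μt, so t = d/(2μ) = 0.698668 / (2 × 0.004) = 87.33 Myr.

87.33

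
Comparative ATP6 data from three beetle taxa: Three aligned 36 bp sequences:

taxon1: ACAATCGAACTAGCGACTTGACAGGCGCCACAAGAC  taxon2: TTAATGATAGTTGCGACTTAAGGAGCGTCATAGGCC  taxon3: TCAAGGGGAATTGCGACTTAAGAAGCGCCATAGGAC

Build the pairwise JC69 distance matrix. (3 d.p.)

d(taxon1,taxon2) = 0.608, d(taxon1,taxon3) = 0.392, d(taxon2,taxon3) = 0.264

taxon1–taxon2: 15/36 sites differ → p ≈ 0.416667, d = −0.75 ln(1 − 0.555556) = 0.608198 ≈ 0.608.
taxon1–taxon3: 11/36 sites differ → p ≈ 0.305556, d = −0.75 ln(1 − 0.407408) = 0.392437 ≈ 0.392.
taxon2–taxon3: 8/36 sites differ → p ≈ 0.222222, d = −0.75 ln(1 − 0.296296) = 0.263548 ≈ 0.264.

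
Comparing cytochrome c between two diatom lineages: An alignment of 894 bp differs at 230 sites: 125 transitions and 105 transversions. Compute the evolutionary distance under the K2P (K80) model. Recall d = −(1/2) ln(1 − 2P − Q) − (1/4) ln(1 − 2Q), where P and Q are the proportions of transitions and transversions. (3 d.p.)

0.320

P = 125/894 ≈ 0.139821 and Q = 105/894 ≈ 0.11745.
Under the Kimura two-parameter model, d = −½ ln(1 − 2P − Q) − ¼ ln(1 − 2Q).
1 − 2P − Q = 0.602908, giving −½ ln(0.602908) = 0.252995.
1 − 2Q = 0.7651, giving −¼ ln(0.7651) = 0.066937.
d = 0.252995 + 0.066937 = 0.319932.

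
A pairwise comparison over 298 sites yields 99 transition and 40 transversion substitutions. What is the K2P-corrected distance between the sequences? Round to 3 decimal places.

P = 99/298 ≈ 0.332215 and Q = 40/298 ≈ 0.134228.
Under the Kimura two-parameter model, d = −½ ln(1 − 2P − Q) − ¼ ln(1 − 2Q).
1 − 2P − Q = 0.201342, giving −½ ln(0.201342) = 0.801375.
1 − 2Q = 0.731544, giving −¼ ln(0.731544) = 0.078149.
d = 0.801375 + 0.078149 = 0.879524.

0.880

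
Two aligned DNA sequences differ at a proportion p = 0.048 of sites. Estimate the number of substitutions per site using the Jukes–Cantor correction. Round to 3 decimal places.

d = −(3/4) ln(1 − 4p/3) = −0.75 ln(1 − 0.064) = −0.75 ln(0.936)
  = −0.75 × (-0.066140) = 0.049605 substitutions/site.

0.050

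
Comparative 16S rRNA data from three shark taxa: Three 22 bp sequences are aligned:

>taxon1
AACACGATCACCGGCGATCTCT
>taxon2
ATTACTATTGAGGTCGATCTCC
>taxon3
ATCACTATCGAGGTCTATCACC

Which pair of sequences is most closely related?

taxon1–taxon2: 9/22 differ, p = 0.409, d = 0.591.
taxon1–taxon3: 9/22 differ, p = 0.409, d = 0.591.
taxon2–taxon3: 4/22 differ, p = 0.182, d = 0.208.
The smallest distance is between taxon2 and taxon3.

taxon2 and taxon3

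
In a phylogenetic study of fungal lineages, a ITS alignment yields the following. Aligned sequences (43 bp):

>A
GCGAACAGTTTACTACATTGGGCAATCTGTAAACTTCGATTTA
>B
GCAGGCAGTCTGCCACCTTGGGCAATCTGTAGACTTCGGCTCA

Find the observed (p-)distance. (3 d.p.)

The sequences differ at 11 of 43 positions.
p = 11/43 = 0.255813… ≈ 0.256 (to 3 d.p.).

0.256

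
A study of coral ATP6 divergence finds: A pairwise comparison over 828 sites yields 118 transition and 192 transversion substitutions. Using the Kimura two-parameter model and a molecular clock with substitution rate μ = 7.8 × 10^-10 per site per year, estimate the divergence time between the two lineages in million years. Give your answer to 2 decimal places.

P = 118/828 ≈ 0.142512 and Q = 192/828 ≈ 0.231884.
Under the Kimura two-parameter model, d = −½ ln(1 − 2P − Q) − ¼ ln(1 − 2Q).
1 − 2P − Q = 0.483092, giving −½ ln(0.483092) = 0.363774.
1 − 2Q = 0.536232, giving −¼ ln(0.536232) = 0.155797.
d = 0.363774 + 0.155797 = 0.519571.
Under a molecular clock d = 2μt, so t = d/(2μ) = 0.519571 / (2 × 7.8 × 10^-10) = 333.06 million years.

333.06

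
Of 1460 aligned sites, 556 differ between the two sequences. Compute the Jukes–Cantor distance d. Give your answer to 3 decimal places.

p = 556/1460 ≈ 0.380822.
d = −(3/4) ln(1 − 4p/3) = −0.75 ln(1 − 0.507763) = −0.75 ln(0.492237)
  = −0.75 × (-0.708795) = 0.531596 substitutions/site.

0.532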